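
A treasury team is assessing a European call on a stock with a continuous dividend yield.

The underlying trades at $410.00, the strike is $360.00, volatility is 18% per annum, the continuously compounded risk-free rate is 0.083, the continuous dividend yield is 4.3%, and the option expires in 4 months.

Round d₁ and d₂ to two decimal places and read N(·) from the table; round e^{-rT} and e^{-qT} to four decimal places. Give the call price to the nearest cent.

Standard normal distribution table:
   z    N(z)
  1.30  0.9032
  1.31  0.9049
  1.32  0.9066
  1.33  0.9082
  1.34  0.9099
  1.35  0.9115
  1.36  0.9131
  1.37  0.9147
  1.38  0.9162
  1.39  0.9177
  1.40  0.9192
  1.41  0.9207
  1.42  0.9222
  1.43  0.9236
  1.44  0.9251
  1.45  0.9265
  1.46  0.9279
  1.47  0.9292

$55.27

σ√T = 0.18·√0.3333 = 0.1039
d₁ = [ln(410/360) + (0.083 − 0.043 + 0.18²/2)·0.3333] / 0.1039 = [0.1301 + 0.0187] / 0.1039 = 1.4317 → 1.43
d₂ = d₁ − σ√T = 1.4317 − 0.1039 = 1.3278 → 1.33
e^(−qT) = e^(−0.043·0.3333) = 0.9858;  e^(−rT) = e^(−0.083·0.3333) = 0.9727
N(d₁) = N(1.43) = 0.9236;  N(d₂) = N(1.33) = 0.9082
C = 410·0.9858·0.9236 − 360·0.9727·0.9082 = 373.2988 − 318.0262 = 55.2726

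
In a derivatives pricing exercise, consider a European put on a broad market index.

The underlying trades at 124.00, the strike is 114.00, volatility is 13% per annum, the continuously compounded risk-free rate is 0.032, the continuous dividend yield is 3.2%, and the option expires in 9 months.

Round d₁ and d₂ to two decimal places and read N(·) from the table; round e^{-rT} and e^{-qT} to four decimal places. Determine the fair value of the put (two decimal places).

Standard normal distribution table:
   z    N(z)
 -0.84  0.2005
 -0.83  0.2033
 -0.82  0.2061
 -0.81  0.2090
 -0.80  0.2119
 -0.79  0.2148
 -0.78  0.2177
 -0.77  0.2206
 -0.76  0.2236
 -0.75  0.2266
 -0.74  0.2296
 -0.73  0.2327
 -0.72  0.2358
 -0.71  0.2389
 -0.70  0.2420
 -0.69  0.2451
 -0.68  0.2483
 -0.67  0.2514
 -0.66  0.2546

1.63

σ√T = 0.13·√0.75 = 0.1126
d₁ = [ln(124/114) + (0.032 − 0.032 + 0.13²/2)·0.75] / 0.1126 = [0.0841 + 0.0063] / 0.1126 = 0.8031 ≈ 0.80
d₂ = d₁ − σ√T = 0.8031 − 0.1126 = 0.6906 ≈ 0.69
e^(−qT) = e^(−0.032·0.75) = 0.9763;  e^(−rT) = e^(−0.032·0.75) = 0.9763
P = 114·0.9763·N(-0.69) − 124·0.9763·N(-0.80) = 114·0.9763·0.2451 − 124·0.9763·0.2119 = 27.2792 − 25.6529 = 1.6263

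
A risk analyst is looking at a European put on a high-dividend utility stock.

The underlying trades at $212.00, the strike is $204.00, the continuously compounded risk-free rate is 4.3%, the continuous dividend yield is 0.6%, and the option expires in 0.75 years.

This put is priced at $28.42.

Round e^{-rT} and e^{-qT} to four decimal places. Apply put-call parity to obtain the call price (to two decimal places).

exp(−qT) = exp(−0.006·0.75) = 0.9955;  exp(−rT) = exp(−0.043·0.75) = 0.9683
Put-call parity: C − P = S·e^(−qT) − K·e^(−rT) = 212·0.9955 − 204·0.9683 = 211.0460 − 197.5332 = 13.5128
C = P + (C − P) = 28.42 + (13.5128) = 41.9328

$41.93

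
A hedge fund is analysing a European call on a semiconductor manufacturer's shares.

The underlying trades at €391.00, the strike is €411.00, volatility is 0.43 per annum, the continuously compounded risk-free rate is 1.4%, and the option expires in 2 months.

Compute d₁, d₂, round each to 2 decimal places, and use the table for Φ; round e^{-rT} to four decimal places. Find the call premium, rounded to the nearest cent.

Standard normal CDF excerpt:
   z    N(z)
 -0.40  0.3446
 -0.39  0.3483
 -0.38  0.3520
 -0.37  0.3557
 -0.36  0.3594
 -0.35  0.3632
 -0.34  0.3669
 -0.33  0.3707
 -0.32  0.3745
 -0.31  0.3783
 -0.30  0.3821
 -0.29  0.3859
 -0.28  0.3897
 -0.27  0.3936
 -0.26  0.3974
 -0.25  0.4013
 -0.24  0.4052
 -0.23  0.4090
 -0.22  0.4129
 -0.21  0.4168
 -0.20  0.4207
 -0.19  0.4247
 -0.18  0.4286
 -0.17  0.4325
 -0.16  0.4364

€20.21

T = 0.1667;  σ√T = 0.1755
d₁ = [ln(391/411) + (0.014 + 0.43²/2)·0.1667] / 0.1755 = [-0.0499 + 0.0177] / 0.1755 = -0.1831 which rounds to -0.18
d₂ = d₁ − σ√T = -0.1831 − 0.1755 = -0.3587 which rounds to -0.36
e^(−rT) = e^(−0.014·0.1667) = 0.9977
N(d₁) = N(-0.18) = 0.4286;  N(d₂) = N(-0.36) = 0.3594
C = 391·0.4286 − 411·0.9977·0.3594 = 167.5826 − 147.3737 = 20.2089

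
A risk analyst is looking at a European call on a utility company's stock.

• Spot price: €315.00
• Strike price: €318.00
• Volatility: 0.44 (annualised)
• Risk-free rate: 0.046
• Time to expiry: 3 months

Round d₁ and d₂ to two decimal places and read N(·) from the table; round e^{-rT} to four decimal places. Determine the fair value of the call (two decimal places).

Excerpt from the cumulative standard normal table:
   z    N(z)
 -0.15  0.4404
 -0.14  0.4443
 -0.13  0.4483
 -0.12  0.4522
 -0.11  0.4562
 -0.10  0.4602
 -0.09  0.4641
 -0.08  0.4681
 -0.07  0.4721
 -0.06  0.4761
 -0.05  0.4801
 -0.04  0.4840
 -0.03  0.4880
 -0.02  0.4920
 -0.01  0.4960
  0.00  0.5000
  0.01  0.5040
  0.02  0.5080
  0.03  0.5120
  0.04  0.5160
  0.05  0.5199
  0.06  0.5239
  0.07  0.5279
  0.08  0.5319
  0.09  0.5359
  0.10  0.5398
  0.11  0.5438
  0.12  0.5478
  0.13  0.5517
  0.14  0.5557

σ√T = 0.44·√0.25 = 0.2200
d₁ = [ln(315/318) + (0.046 + 0.44²/2)·0.25] / 0.2200 = [-0.0095 + 0.0357] / 0.2200 = 0.1192 ≈ 0.12
d₂ = d₁ − σ√T = 0.1192 − 0.2200 = -0.1008 ≈ -0.10
exp(−rT) = exp(−0.046·0.25) = 0.9886
N(d₁) = N(0.12) = 0.5478;  N(d₂) = N(-0.10) = 0.4602
C = 315·0.5478 − 318·0.9886·0.4602 = 172.5570 − 144.6753 = 27.8817

€27.88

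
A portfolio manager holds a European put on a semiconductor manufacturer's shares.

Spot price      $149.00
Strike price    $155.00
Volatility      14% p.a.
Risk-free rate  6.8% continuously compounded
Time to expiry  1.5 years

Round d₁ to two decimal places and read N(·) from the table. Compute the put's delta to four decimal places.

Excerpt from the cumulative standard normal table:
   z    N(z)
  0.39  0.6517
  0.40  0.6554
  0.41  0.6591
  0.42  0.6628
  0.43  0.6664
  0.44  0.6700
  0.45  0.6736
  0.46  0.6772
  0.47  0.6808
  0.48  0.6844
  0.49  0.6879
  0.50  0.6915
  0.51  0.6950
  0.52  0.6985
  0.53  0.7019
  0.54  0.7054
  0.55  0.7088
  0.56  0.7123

σ√T = 0.14 × 1.2247 = 0.1715
d₁ = [ln(149/155) + (0.068 + 0.14²/2)·1.5] / 0.1715 = [-0.0395 + 0.1167] / 0.1715 = 0.4504 ⇒ 0.45
N(d₁) = N(0.45) = 0.6736
Δ_put = N(d₁) − 1 = 0.6736 − 1 = -0.3264

-0.3264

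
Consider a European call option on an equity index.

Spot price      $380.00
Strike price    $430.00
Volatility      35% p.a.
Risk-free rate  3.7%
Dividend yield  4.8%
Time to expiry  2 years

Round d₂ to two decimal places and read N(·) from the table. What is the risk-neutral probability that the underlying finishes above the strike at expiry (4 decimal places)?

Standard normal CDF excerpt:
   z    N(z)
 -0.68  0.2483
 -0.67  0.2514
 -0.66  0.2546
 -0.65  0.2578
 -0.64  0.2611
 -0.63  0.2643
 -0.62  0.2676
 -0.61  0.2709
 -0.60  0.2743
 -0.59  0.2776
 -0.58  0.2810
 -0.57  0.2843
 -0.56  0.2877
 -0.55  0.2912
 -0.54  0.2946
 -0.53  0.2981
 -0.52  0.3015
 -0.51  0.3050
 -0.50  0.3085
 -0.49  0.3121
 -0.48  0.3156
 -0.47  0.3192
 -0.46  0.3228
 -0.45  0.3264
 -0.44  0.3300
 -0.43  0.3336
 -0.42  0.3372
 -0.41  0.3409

σ√T = 0.35 × 1.4142 = 0.4950
ln(S/K) + (r − q + σ²/2)T = ln(380/430) + (0.037 − 0.048 + 0.35²/2)·2 = -0.1236 + 0.1005 = -0.0231
d₁ = -0.0231 / 0.4950 = -0.0467 ⇒ -0.05
d₂ = d₁ − σ√T = -0.0467 − 0.4950 = -0.5417 ⇒ -0.54
Risk-neutral Pr[S_T > K] = N(d₂) = N(-0.54) = 0.2946

0.2946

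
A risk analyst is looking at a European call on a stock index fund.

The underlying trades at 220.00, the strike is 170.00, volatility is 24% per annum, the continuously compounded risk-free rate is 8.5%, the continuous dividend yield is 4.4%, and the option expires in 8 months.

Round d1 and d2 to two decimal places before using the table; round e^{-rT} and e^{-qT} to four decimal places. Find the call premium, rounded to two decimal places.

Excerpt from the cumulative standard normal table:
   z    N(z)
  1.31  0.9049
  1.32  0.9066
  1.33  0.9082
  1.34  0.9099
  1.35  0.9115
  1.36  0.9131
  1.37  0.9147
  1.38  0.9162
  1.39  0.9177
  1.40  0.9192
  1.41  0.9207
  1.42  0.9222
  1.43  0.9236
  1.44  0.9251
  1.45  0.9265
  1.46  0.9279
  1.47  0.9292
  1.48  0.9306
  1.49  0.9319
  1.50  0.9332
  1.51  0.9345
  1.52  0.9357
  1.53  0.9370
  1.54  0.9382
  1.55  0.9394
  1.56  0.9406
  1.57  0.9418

σ√T = 0.24·√0.6667 = 0.1960
ln(S/K) + (r − q + σ²/2)T = ln(220/170) + (0.085 − 0.044 + 0.24²/2)·0.6667 = 0.2578 + 0.0465 = 0.3044
d₁ = 0.3044 / 0.1960 = 1.5532 ⇒ 1.55
d₂ = d₁ − σ√T = 1.5532 − 0.1960 = 1.3572 ⇒ 1.36
e^(−qT) = e^(−0.044·0.6667) = 0.9711;  e^(−rT) = e^(−0.085·0.6667) = 0.9449
N(d₁) = N(1.55) = 0.9394;  N(d₂) = N(1.36) = 0.9131
C = 220·0.9711·0.9394 − 170·0.9449·0.9131 = 200.6953 − 146.6740 = 54.0213

54.02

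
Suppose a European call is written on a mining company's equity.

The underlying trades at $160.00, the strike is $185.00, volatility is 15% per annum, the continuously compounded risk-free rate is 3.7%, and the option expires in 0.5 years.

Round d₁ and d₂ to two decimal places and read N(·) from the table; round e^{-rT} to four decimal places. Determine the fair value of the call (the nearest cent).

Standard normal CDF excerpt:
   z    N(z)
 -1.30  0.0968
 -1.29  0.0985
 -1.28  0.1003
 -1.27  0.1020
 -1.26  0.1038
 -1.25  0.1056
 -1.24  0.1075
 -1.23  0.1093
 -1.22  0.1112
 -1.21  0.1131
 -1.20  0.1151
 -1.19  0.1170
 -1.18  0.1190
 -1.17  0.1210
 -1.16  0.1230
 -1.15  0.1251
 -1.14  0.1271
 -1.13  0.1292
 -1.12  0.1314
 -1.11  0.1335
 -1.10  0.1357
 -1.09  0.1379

$1.16

σ√T = 0.15 × 0.7071 = 0.1061
d₁ = [ln(160/185) + (0.037 + 0.15²/2)·0.5] / 0.1061 = [-0.1452 + 0.0241] / 0.1061 = -1.1413 ≈ -1.14
d₂ = d₁ − σ√T = -1.1413 − 0.1061 = -1.2474 ≈ -1.25
e^(−rT) = e^(−0.037·0.5) = 0.9817
N(d₁) = N(-1.14) = 0.1271;  N(d₂) = N(-1.25) = 0.1056
C = 160·0.1271 − 185·0.9817·0.1056 = 20.3360 − 19.1785 = 1.1575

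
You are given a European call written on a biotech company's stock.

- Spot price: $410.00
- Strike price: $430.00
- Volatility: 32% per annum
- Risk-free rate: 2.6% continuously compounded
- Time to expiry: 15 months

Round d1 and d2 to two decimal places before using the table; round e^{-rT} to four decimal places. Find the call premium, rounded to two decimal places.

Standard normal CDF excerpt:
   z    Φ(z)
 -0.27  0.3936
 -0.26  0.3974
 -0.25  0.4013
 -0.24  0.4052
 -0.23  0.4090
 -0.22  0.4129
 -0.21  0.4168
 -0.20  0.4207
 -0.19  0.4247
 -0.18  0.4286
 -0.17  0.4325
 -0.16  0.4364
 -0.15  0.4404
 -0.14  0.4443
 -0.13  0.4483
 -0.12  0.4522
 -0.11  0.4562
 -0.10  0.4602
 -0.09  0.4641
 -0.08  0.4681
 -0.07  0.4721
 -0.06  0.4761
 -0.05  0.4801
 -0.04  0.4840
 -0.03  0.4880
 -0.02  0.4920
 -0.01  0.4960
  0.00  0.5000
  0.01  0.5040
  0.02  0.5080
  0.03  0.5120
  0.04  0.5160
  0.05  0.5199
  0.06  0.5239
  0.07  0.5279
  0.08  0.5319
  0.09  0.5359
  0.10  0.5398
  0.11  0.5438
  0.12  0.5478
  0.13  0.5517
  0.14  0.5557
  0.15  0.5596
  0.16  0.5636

σ√T = 0.32 × 1.1180 = 0.3578
d₁ = [ln(410/430) + (0.026 + ½·0.32²)·1.25] / (σ√T) = (-0.0476 + 0.0965) / 0.3578 = 0.1366 → 0.14
d₂ = 0.1366 − 0.3578 = -0.2212 → -0.22
e^(−rT) = e^(−0.026·1.25) = 0.9680
C = 410·N(0.14) − 430·0.9680·N(-0.22) = 410·0.5557 − 430·0.9680·0.4129 = 227.8370 − 171.8655 = 55.9715

$55.97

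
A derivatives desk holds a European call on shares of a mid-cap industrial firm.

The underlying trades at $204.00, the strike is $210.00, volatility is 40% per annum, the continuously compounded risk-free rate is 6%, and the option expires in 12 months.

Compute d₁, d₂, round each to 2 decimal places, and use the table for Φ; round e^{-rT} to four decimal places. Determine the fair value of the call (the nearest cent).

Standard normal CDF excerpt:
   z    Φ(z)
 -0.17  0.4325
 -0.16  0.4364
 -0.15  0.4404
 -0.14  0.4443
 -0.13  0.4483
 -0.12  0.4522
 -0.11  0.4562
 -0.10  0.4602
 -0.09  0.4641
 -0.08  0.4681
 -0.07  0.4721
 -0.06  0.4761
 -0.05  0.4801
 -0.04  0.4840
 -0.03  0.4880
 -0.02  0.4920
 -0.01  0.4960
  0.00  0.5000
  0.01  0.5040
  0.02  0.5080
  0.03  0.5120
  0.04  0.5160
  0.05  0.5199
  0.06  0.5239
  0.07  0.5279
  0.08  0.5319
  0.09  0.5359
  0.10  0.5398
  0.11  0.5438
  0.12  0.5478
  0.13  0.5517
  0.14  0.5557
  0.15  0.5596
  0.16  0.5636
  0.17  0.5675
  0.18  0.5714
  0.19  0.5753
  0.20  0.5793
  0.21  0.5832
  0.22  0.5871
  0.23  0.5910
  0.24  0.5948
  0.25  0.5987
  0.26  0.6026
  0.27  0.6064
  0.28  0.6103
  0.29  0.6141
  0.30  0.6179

$35.07

T = 1;  σ√T = 0.4000
ln(S/K) + (r + σ²/2)T = ln(204/210) + (0.06 + 0.4²/2)·1 = -0.0290 + 0.1400 = 0.1110
d₁ = 0.1110 / 0.4000 = 0.2775 ≈ 0.28
d₂ = d₁ − σ√T = 0.2775 − 0.4000 = -0.1225 ≈ -0.12
e^(−rT) = e^(−0.06·1) = 0.9418
C = 204·N(0.28) − 210·0.9418·N(-0.12) = 204·0.6103 − 210·0.9418·0.4522 = 124.5012 − 89.4352 = 35.0660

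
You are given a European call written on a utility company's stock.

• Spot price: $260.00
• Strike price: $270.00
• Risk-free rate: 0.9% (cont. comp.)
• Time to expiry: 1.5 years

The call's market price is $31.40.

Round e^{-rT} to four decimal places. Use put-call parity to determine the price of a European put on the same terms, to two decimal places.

exp(−rT) = exp(−0.009·1.5) = 0.9866
Put-call parity: C − P = S − K·e^(−rT) = 260 − 270·0.9866 = 260 − 266.3820 = -6.3820
P = C − (C − P) = 31.40 − (-6.3820) = 37.7820

$37.78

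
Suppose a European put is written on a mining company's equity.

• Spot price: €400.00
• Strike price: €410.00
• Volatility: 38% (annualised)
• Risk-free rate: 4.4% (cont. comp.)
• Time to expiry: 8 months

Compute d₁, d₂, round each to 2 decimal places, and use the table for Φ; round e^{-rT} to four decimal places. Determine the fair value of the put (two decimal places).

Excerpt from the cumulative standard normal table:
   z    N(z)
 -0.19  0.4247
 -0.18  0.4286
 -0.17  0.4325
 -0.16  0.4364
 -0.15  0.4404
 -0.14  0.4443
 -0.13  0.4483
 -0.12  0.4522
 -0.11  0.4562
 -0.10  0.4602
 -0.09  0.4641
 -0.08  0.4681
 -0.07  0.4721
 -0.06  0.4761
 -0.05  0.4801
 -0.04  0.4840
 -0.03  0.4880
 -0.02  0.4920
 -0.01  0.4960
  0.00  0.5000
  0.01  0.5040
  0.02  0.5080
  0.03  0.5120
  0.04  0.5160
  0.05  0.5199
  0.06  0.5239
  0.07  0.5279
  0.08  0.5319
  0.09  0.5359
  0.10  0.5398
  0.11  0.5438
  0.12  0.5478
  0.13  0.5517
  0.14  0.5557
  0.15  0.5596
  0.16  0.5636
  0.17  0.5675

T = 0.6667;  σ√T = 0.3103
d₁ = [ln(400/410) + (0.044 + 0.38²/2)·0.6667] / 0.3103 = [-0.0247 + 0.0775] / 0.3103 = 0.1701 ≈ 0.17
d₂ = d₁ − σ√T = 0.1701 − 0.3103 = -0.1402 ≈ -0.14
exp(−rT) = exp(−0.044·0.6667) = 0.9711
N(−d₂) = N(0.14) = 0.5557;  N(−d₁) = N(-0.17) = 0.4325
P = 410·0.9711·0.5557 − 400·0.4325 = 221.2525 − 173.0000 = 48.2525

€48.25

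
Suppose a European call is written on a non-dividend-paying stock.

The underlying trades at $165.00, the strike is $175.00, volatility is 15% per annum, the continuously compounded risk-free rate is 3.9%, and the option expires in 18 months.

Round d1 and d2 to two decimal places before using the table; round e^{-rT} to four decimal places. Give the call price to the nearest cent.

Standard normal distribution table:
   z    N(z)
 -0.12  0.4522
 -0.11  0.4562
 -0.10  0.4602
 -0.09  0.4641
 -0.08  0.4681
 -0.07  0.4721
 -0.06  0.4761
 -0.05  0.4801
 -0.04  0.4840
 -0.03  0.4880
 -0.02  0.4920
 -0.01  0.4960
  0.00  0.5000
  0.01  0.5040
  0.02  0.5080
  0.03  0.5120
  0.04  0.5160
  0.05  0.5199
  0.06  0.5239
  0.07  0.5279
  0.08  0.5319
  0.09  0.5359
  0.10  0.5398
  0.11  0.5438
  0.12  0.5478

σ√T = 0.15 × 1.2247 = 0.1837
d₁ = [ln(165/175) + (0.039 + ½·0.15²)·1.5] / (σ√T) = (-0.0588 + 0.0754) / 0.1837 = 0.0900 → 0.09
d₂ = 0.0900 − 0.1837 = -0.0937 → -0.09
e^(−rT) = e^(−0.039·1.5) = 0.9432
C = 165·N(0.09) − 175·0.9432·N(-0.09) = 165·0.5359 − 175·0.9432·0.4641 = 88.4235 − 76.6043 = 11.8192

$11.82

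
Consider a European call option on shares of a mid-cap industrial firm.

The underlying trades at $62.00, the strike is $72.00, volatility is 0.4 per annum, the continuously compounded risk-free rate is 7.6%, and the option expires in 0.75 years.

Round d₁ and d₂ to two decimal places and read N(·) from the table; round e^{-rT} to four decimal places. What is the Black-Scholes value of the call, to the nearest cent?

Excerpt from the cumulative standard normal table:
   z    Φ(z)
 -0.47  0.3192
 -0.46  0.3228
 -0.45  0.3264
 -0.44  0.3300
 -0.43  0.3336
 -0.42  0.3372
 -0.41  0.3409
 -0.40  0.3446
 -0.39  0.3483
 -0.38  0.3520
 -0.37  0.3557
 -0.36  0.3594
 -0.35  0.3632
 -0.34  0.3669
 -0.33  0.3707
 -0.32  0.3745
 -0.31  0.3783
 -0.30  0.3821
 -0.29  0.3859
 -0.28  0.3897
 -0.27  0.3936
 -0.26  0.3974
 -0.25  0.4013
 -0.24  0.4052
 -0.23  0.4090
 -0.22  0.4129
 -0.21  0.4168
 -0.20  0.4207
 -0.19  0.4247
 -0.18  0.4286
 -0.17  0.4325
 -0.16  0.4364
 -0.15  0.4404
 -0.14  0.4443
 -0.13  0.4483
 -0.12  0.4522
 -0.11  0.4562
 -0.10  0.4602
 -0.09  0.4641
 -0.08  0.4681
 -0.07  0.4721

T = 0.75;  σ√T = 0.3464
d₁ = [ln(62/72) + (0.076 + 0.4²/2)·0.75] / 0.3464 = [-0.1495 + 0.1170] / 0.3464 = -0.0939 ⇒ -0.09
d₂ = d₁ − σ√T = -0.0939 − 0.3464 = -0.4403 ⇒ -0.44
exp(−rT) = exp(−0.076·0.75) = 0.9446
C = 62·N(-0.09) − 72·0.9446·N(-0.44) = 62·0.4641 − 72·0.9446·0.3300 = 28.7742 − 22.4437 = 6.3305

$6.33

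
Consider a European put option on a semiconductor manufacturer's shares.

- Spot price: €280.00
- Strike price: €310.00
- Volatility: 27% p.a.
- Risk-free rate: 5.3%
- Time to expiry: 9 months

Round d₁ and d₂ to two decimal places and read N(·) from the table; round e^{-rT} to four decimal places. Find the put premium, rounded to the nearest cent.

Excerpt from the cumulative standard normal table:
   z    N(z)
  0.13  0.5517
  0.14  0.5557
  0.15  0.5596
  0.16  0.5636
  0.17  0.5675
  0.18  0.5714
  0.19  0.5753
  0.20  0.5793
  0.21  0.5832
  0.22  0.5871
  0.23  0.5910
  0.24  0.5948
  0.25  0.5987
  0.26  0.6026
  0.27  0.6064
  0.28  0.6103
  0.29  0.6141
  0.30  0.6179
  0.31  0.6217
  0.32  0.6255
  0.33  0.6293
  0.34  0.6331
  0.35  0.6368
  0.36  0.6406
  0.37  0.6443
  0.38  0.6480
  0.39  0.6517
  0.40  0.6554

σ√T = 0.27 × 0.8660 = 0.2338
ln(S/K) + (r + σ²/2)T = ln(280/310) + (0.053 + 0.27²/2)·0.75 = -0.1018 + 0.0671 = -0.0347
d₁ = -0.0347 / 0.2338 = -0.1484 ≈ -0.15
d₂ = d₁ − σ√T = -0.1484 − 0.2338 = -0.3822 ≈ -0.38
exp(−rT) = exp(−0.053·0.75) = 0.9610
P = 310·0.9610·N(0.38) − 280·N(0.15) = 310·0.9610·0.6480 − 280·0.5596 = 193.0457 − 156.6880 = 36.3577

€36.36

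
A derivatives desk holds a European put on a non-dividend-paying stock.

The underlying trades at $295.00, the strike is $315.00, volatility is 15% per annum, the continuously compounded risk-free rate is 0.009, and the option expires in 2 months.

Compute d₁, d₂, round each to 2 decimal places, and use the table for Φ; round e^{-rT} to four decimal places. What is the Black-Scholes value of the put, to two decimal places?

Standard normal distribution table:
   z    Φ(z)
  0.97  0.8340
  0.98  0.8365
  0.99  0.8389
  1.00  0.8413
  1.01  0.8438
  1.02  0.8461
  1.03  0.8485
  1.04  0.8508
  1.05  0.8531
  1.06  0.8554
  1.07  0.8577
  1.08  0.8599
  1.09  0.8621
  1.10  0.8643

σ√T = 0.15 × 0.4082 = 0.0612
ln(S/K) + (r + σ²/2)T = ln(295/315) + (0.009 + 0.15²/2)·0.1667 = -0.0656 + 0.0034 = -0.0622
d₁ = -0.0622 / 0.0612 = -1.0161 → -1.02
d₂ = d₁ − σ√T = -1.0161 − 0.0612 = -1.0773 → -1.08
exp(−rT) = exp(−0.009·0.1667) = 0.9985
P = 315·0.9985·N(1.08) − 295·N(1.02) = 315·0.9985·0.8599 − 295·0.8461 = 270.4622 − 249.5995 = 20.8627

$20.86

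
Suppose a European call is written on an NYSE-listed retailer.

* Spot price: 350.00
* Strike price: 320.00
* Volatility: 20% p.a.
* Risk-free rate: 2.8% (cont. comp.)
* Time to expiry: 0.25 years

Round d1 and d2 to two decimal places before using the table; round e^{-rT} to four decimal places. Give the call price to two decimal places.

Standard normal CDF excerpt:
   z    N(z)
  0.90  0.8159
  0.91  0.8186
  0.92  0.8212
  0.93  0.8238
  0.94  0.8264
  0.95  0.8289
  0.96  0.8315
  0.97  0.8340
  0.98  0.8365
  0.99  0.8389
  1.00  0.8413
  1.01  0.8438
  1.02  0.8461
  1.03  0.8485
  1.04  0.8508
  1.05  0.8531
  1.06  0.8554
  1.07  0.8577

35.19

σ√T = 0.2 × 0.5000 = 0.1000
d₁ = [ln(350/320) + (0.028 + ½·0.2²)·0.25] / (σ√T) = (0.0896 + 0.0120) / 0.1000 = 1.0161 → 1.02
d₂ = 1.0161 − 0.1000 = 0.9161 → 0.92
e^(−rT) = e^(−0.028·0.25) = 0.9930
N(d₁) = N(1.02) = 0.8461;  N(d₂) = N(0.92) = 0.8212
C = 350·0.8461 − 320·0.9930·0.8212 = 296.1350 − 260.9445 = 35.1905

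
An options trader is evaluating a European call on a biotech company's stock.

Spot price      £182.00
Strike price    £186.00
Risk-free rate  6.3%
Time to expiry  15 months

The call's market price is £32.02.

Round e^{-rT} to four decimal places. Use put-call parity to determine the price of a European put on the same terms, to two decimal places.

e^(−rT) = e^(−0.063·1.25) = 0.9243
Put-call parity: C − P = S − K·e^(−rT) = 182 − 186·0.9243 = 182 − 171.9198 = 10.0802
P = C − (C − P) = 32.02 − (10.0802) = 21.9398

£21.94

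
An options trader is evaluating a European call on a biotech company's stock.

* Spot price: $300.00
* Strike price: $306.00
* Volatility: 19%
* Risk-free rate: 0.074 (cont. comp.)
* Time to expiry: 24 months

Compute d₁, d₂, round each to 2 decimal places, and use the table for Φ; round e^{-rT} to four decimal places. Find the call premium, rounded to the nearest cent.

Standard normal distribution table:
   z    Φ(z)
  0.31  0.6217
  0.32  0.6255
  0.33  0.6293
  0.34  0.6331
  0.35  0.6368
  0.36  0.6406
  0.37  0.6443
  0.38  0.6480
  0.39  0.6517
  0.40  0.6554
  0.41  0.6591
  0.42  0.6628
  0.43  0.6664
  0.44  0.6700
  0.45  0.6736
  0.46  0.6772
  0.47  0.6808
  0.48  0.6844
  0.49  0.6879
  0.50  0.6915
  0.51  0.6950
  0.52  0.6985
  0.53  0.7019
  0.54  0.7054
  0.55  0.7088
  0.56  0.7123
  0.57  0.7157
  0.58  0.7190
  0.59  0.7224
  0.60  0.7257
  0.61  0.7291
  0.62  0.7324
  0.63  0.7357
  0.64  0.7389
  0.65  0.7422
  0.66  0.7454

σ√T = 0.19 × 1.4142 = 0.2687
d₁ = [ln(300/306) + (0.074 + 0.19²/2)·2] / 0.2687 = [-0.0198 + 0.1841] / 0.2687 = 0.6115 ⇒ 0.61
d₂ = d₁ − σ√T = 0.6115 − 0.2687 = 0.3428 ⇒ 0.34
exp(−rT) = exp(−0.074·2) = 0.8624
N(d₁) = N(0.61) = 0.7291;  N(d₂) = N(0.34) = 0.6331
C = 300·0.7291 − 306·0.8624·0.6331 = 218.7300 − 167.0715 = 51.6585

$51.66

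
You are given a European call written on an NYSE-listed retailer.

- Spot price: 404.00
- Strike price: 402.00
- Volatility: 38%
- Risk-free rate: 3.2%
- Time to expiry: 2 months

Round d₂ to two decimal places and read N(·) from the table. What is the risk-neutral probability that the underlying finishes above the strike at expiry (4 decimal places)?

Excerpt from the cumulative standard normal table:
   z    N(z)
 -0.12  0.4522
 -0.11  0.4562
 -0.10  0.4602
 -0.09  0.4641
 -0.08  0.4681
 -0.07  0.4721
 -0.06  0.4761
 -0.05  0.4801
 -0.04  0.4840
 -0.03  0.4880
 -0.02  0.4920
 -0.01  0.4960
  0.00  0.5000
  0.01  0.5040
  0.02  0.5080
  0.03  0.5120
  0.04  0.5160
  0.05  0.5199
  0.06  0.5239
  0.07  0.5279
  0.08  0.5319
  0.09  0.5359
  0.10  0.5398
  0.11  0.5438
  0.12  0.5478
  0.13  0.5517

0.4960

T = 0.1667;  σ√T = 0.1551
ln(S/K) + (r + σ²/2)T = ln(404/402) + (0.032 + 0.38²/2)·0.1667 = 0.0050 + 0.0174 = 0.0223
d₁ = 0.0223 / 0.1551 = 0.1439 which rounds to 0.14
d₂ = d₁ − σ√T = 0.1439 − 0.1551 = -0.0112 which rounds to -0.01
Risk-neutral Pr[S_T > K] = N(d₂) = N(-0.01) = 0.4960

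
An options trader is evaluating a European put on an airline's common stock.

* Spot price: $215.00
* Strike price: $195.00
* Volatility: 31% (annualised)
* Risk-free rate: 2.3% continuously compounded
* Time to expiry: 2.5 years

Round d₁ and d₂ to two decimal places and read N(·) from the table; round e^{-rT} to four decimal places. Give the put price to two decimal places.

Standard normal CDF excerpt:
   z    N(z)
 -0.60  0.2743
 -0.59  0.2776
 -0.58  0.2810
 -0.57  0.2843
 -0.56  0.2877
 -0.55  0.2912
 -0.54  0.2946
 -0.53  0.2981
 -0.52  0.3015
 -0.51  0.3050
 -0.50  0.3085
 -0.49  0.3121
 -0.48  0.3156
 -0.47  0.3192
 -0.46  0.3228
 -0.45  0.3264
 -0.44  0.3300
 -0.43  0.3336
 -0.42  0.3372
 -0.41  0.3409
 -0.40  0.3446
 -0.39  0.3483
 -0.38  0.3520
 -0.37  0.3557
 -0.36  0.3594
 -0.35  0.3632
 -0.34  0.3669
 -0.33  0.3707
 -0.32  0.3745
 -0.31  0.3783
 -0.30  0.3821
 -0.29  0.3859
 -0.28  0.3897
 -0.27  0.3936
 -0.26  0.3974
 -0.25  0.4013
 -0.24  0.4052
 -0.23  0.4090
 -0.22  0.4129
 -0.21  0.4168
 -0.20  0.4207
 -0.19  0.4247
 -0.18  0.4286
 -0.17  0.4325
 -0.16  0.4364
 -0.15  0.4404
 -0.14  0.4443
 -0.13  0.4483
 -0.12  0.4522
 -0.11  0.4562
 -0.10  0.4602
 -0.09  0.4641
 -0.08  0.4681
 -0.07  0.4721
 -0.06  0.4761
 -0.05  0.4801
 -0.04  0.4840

σ√T = 0.31·√2.5 = 0.4902
d₁ = [ln(215/195) + (0.023 + 0.31²/2)·2.5] / 0.4902 = [0.0976 + 0.1776] / 0.4902 = 0.5616 which rounds to 0.56
d₂ = d₁ − σ√T = 0.5616 − 0.4902 = 0.0714 which rounds to 0.07
exp(−rT) = exp(−0.023·2.5) = 0.9441
N(−d₂) = N(-0.07) = 0.4721;  N(−d₁) = N(-0.56) = 0.2877
P = 195·0.9441·0.4721 − 215·0.2877 = 86.9134 − 61.8555 = 25.0579

$25.06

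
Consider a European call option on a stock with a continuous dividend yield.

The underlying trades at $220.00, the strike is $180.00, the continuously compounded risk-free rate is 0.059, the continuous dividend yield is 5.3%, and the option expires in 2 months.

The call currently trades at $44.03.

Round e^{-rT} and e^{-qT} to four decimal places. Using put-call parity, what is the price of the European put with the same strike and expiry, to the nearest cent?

$4.20

exp(−qT) = exp(−0.053·0.1667) = 0.9912;  exp(−rT) = exp(−0.059·0.1667) = 0.9902
Put-call parity: C − P = S·e^(−qT) − K·e^(−rT) = 220·0.9912 − 180·0.9902 = 218.0640 − 178.2360 = 39.8280
P = C − (C − P) = 44.03 − (39.8280) = 4.2020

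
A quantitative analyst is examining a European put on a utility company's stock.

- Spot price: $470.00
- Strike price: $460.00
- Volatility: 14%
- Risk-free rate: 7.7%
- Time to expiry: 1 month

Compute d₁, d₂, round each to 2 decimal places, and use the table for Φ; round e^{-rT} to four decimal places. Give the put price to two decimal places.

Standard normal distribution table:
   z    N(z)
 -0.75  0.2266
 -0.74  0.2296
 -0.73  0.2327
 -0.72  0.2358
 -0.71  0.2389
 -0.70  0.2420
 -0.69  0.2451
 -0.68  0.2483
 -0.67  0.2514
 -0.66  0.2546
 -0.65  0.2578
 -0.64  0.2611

$2.62

σ√T = 0.14·√0.08333 = 0.0404
ln(S/K) + (r + σ²/2)T = ln(470/460) + (0.077 + 0.14²/2)·0.08333 = 0.0215 + 0.0072 = 0.0287
d₁ = 0.0287 / 0.0404 = 0.7111 which rounds to 0.71
d₂ = d₁ − σ√T = 0.7111 − 0.0404 = 0.6707 which rounds to 0.67
exp(−rT) = exp(−0.077·0.08333) = 0.9936
N(−d₂) = N(-0.67) = 0.2514;  N(−d₁) = N(-0.71) = 0.2389
P = 460·0.9936·0.2514 − 470·0.2389 = 114.9039 − 112.2830 = 2.6209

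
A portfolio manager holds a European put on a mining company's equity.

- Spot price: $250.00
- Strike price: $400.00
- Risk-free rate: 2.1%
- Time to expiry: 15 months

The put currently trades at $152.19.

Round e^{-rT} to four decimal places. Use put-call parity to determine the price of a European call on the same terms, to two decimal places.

$12.55

e^(−rT) = e^(−0.021·1.25) = 0.9741
Put-call parity: C − P = S − K·e^(−rT) = 250 − 400·0.9741 = 250 − 389.6400 = -139.6400
C = P + (C − P) = 152.19 + (-139.6400) = 12.5500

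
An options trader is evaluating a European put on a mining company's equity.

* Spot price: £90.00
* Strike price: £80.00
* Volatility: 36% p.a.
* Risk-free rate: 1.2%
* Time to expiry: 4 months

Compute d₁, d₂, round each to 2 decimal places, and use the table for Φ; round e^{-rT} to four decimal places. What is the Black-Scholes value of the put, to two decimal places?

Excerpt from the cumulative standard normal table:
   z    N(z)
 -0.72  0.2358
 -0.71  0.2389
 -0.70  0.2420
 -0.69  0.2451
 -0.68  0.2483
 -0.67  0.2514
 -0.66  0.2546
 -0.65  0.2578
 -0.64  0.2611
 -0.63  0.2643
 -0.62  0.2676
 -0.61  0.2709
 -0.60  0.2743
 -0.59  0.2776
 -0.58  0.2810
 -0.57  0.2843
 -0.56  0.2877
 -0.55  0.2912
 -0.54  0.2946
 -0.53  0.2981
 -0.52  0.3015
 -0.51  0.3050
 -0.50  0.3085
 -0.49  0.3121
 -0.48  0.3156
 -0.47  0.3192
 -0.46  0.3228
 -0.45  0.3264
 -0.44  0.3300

σ√T = 0.36·√0.3333 = 0.2078
d₁ = [ln(90/80) + (0.012 + 0.36²/2)·0.3333] / 0.2078 = [0.1178 + 0.0256] / 0.2078 = 0.6899 ≈ 0.69
d₂ = d₁ − σ√T = 0.6899 − 0.2078 = 0.4820 ≈ 0.48
e^(−rT) = e^(−0.012·0.3333) = 0.9960
N(−d₂) = N(-0.48) = 0.3156;  N(−d₁) = N(-0.69) = 0.2451
P = 80·0.9960·0.3156 − 90·0.2451 = 25.1470 − 22.0590 = 3.0880

£3.09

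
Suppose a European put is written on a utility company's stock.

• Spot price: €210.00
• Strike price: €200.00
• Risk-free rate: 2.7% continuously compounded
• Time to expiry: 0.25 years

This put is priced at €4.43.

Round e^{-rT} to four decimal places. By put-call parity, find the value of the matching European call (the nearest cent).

€15.77

exp(−rT) = exp(−0.027·0.25) = 0.9933
Put-call parity: C − P = S − K·e^(−rT) = 210 − 200·0.9933 = 210 − 198.6600 = 11.3400
C = P + (C − P) = 4.43 + (11.3400) = 15.7700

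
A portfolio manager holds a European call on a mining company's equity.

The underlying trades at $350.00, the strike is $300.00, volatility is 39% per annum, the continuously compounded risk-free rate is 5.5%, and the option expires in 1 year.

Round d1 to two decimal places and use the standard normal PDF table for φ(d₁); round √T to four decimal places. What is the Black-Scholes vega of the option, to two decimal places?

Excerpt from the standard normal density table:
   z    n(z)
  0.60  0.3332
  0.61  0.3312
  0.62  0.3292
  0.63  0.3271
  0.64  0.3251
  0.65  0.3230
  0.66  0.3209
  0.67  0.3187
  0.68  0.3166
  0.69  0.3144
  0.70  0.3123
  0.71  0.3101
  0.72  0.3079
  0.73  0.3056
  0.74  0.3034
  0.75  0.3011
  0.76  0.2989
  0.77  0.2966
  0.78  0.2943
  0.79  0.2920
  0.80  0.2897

T = 1;  σ√T = 0.3900
ln(S/K) + (r + σ²/2)T = ln(350/300) + (0.055 + 0.39²/2)·1 = 0.1542 + 0.1310 = 0.2852
d₁ = 0.2852 / 0.3900 = 0.7313 which rounds to 0.73
√T = √1 = 1.0000
φ(d₁) = φ(0.73) = 0.3056
vega = S·φ(d₁)·√T = 350·0.3056·1.0000 = 106.9600

106.96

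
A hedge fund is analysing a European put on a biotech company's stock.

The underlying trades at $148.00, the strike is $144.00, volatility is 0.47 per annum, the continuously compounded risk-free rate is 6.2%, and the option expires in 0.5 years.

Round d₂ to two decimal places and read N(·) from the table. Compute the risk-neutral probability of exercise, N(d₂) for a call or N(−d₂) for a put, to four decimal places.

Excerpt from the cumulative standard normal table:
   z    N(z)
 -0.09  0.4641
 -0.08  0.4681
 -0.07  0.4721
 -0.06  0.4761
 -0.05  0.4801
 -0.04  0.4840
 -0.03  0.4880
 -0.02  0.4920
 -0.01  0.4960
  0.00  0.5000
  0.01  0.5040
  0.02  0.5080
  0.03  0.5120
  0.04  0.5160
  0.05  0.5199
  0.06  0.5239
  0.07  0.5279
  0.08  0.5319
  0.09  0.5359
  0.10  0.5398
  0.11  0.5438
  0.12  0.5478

σ√T = 0.47·√0.5 = 0.3323
d₁ = [ln(148/144) + (0.062 + 0.47²/2)·0.5] / 0.3323 = [0.0274 + 0.0862] / 0.3323 = 0.3419 ≈ 0.34
d₂ = d₁ − σ√T = 0.3419 − 0.3323 = 0.0096 ≈ 0.01
Pr(exercise) under Q = N(−d₂) = N(-0.01) = 0.4960

0.4960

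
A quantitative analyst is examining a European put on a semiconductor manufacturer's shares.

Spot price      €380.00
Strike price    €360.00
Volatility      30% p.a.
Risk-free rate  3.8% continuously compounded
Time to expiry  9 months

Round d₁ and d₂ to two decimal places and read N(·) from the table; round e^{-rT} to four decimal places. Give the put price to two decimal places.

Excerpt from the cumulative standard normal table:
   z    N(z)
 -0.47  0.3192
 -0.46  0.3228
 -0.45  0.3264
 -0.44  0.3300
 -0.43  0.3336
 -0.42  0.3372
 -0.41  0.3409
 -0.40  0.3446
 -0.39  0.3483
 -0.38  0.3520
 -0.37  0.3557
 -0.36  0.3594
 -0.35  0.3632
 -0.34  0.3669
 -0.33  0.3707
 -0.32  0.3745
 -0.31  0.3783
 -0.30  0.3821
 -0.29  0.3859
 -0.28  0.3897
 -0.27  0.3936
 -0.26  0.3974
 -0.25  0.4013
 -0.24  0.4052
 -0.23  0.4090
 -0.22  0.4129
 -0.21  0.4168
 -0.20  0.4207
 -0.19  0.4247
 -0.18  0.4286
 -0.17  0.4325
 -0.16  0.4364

€24.56

T = 0.75;  σ√T = 0.2598
d₁ = [ln(380/360) + (0.038 + 0.3²/2)·0.75] / 0.2598 = [0.0541 + 0.0622] / 0.2598 = 0.4477 ≈ 0.45
d₂ = d₁ − σ√T = 0.4477 − 0.2598 = 0.1879 ≈ 0.19
e^(−rT) = e^(−0.038·0.75) = 0.9719
N(−d₂) = N(-0.19) = 0.4247;  N(−d₁) = N(-0.45) = 0.3264
P = 360·0.9719·0.4247 − 380·0.3264 = 148.5957 − 124.0320 = 24.5637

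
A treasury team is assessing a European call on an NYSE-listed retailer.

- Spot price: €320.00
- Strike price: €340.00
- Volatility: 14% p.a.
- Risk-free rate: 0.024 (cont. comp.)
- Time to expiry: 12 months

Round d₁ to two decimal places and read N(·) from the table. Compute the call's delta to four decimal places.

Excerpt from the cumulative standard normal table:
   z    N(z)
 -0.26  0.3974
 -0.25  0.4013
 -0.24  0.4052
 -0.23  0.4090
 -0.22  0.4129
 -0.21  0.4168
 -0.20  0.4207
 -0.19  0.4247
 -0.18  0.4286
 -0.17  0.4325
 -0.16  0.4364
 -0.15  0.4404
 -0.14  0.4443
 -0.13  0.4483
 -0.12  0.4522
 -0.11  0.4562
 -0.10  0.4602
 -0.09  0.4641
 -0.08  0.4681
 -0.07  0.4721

σ√T = 0.14 × 1.0000 = 0.1400
ln(S/K) + (r + σ²/2)T = ln(320/340) + (0.024 + 0.14²/2)·1 = -0.0606 + 0.0338 = -0.0268
d₁ = -0.0268 / 0.1400 = -0.1916 ≈ -0.19
N(d₁) = N(-0.19) = 0.4247
Δ_call = N(d₁) = 0.4247

0.4247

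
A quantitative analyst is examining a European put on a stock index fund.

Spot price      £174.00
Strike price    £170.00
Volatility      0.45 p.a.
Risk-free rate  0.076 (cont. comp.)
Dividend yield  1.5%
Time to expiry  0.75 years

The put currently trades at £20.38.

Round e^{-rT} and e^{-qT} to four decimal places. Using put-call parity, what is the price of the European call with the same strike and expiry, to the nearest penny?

£31.85

exp(−qT) = exp(−0.015·0.75) = 0.9888;  exp(−rT) = exp(−0.076·0.75) = 0.9446
Put-call parity: C − P = S·e^(−qT) − K·e^(−rT) = 174·0.9888 − 170·0.9446 = 172.0512 − 160.5820 = 11.4692
C = P + (C − P) = 20.38 + (11.4692) = 31.8492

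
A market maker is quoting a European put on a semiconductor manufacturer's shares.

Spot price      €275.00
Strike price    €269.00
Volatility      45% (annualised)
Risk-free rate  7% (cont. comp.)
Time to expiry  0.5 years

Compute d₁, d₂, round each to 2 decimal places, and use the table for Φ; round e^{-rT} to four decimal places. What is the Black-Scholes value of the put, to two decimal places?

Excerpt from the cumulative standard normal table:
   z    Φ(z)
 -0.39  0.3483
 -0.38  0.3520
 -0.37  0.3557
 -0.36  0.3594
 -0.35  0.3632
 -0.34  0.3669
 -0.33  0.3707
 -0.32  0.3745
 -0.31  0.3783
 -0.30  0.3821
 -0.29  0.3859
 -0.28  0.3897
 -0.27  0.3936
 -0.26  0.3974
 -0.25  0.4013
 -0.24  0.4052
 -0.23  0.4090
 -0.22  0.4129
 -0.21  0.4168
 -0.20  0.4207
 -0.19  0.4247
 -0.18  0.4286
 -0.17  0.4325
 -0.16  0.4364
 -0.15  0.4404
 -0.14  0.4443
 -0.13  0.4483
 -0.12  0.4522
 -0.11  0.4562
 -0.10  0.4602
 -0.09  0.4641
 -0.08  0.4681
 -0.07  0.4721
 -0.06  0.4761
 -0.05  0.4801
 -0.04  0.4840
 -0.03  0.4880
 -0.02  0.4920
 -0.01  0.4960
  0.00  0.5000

€26.90

σ√T = 0.45 × 0.7071 = 0.3182
d₁ = [ln(275/269) + (0.07 + 0.45²/2)·0.5] / 0.3182 = [0.0221 + 0.0856] / 0.3182 = 0.3384 which rounds to 0.34
d₂ = d₁ − σ√T = 0.3384 − 0.3182 = 0.0202 which rounds to 0.02
exp(−rT) = exp(−0.07·0.5) = 0.9656
P = 269·0.9656·N(-0.02) − 275·N(-0.34) = 269·0.9656·0.4920 − 275·0.3669 = 127.7952 − 100.8975 = 26.8977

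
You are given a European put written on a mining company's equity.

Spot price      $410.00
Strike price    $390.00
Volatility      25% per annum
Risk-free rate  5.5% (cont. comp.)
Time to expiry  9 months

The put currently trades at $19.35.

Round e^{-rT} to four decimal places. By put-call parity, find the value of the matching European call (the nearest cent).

$55.11

exp(−rT) = exp(−0.055·0.75) = 0.9596
Put-call parity: C − P = S − K·e^(−rT) = 410 − 390·0.9596 = 410 − 374.2440 = 35.7560
C = P + (C − P) = 19.35 + (35.7560) = 55.1060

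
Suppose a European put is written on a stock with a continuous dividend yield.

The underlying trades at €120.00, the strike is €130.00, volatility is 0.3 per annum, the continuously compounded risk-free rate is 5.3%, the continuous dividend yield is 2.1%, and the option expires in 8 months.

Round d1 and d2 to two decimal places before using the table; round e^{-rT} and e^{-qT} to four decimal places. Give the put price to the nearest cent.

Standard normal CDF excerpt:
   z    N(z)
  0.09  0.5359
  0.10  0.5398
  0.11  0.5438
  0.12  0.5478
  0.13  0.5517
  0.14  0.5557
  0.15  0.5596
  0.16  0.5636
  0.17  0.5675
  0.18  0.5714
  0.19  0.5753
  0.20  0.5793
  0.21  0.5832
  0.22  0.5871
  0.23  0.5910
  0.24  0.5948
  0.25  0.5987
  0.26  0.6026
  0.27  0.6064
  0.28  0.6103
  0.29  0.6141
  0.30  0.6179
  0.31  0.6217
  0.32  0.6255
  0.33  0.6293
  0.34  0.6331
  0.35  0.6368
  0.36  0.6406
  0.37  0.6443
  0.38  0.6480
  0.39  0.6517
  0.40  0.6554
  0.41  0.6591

€15.57

T = 0.6667;  σ√T = 0.2449
d₁ = [ln(120/130) + (0.053 − 0.021 + 0.3²/2)·0.6667] / 0.2449 = [-0.0800 + 0.0513] / 0.2449 = -0.1172 ≈ -0.12
d₂ = d₁ − σ√T = -0.1172 − 0.2449 = -0.3622 ≈ -0.36
e^(−qT) = e^(−0.021·0.6667) = 0.9861;  e^(−rT) = e^(−0.053·0.6667) = 0.9653
P = 130·0.9653·N(0.36) − 120·0.9861·N(0.12) = 130·0.9653·0.6406 − 120·0.9861·0.5478 = 80.3883 − 64.8223 = 15.5660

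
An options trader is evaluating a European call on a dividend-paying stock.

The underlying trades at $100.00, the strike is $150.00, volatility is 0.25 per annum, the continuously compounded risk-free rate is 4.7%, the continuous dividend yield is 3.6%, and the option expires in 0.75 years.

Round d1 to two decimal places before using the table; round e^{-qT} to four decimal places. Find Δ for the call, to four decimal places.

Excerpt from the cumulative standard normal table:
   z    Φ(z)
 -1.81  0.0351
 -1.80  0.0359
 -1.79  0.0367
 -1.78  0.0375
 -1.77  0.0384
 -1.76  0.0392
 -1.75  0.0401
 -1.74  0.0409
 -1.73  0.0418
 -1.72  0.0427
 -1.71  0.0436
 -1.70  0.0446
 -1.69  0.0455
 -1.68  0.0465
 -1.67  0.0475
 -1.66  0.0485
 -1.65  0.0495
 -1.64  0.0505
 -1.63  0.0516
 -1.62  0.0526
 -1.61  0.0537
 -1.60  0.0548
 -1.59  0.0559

0.0407

σ√T = 0.25·√0.75 = 0.2165
d₁ = [ln(100/150) + (0.047 − 0.036 + 0.25²/2)·0.75] / 0.2165 = [-0.4055 + 0.0317] / 0.2165 = -1.7264 which rounds to -1.73
N(d₁) = N(-1.73) = 0.0418
Δ_call = exp(−qT)·N(d₁) = 0.9734·0.0418 = 0.0407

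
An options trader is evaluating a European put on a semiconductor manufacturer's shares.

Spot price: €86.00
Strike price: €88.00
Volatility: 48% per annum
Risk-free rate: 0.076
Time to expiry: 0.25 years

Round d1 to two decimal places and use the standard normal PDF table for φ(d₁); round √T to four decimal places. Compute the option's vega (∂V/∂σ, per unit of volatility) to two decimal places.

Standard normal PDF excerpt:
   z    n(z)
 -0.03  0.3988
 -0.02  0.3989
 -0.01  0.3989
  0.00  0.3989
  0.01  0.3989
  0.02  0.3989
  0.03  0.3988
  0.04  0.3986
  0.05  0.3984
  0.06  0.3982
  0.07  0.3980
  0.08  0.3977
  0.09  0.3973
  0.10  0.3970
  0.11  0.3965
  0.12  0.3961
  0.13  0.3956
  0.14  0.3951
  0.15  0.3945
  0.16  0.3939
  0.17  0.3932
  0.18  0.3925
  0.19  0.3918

17.07

σ√T = 0.48 × 0.5000 = 0.2400
d₁ = [ln(86/88) + (0.076 + 0.48²/2)·0.25] / 0.2400 = [-0.0230 + 0.0478] / 0.2400 = 0.1034 → 0.10
√T = √0.25 = 0.5000
φ(d₁) = φ(0.10) = 0.3970
vega = S·φ(d₁)·√T = 86·0.3970·0.5000 = 17.0710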